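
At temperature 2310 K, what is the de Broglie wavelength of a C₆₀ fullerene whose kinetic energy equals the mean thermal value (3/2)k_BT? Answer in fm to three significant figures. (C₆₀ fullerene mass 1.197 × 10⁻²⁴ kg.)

KE = (3/2)k_BT = 1.5 × 1.381 × 10⁻²³ × 2310 = 4.785 × 10⁻²⁰ J.
p = √(2mKE) = √(2 × 1.197 × 10⁻²⁴ × 4.785 × 10⁻²⁰) = 3.385 × 10⁻²² kg·m/s.
λ = h/p = 1.96 × 10⁻¹² m = 1960 fm.

λ = 1960 fm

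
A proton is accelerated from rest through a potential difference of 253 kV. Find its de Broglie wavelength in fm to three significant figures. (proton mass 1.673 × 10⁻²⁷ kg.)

KE = eV = 1.602 × 10⁻¹⁹ × 2.530 × 10⁵ = 4.053 × 10⁻¹⁴ J.
p = √(2mKE) = √(2 × 1.673 × 10⁻²⁷ × 4.053 × 10⁻¹⁴) = 1.165 × 10⁻²⁰ kg·m/s.
λ = h/p = 6.626 × 10⁻³⁴ / 1.165 × 10⁻²⁰ = 5.69 × 10⁻¹⁴ m = 56.9 fm.

λ = 56.9 fm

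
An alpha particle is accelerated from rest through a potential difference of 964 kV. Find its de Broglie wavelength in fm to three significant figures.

KE = 2eV = 2 × 1.602 × 10⁻¹⁹ × 9.640 × 10⁵ = 3.089 × 10⁻¹³ J.
p = √(2mKE) = √(2 × 6.645 × 10⁻²⁷ × 3.089 × 10⁻¹³) = 6.407 × 10⁻²⁰ kg·m/s.
λ = h/p = 6.626 × 10⁻³⁴ / 6.407 × 10⁻²⁰ = 1.03 × 10⁻¹⁴ m = 10.3 fm.

λ = 10.3 fm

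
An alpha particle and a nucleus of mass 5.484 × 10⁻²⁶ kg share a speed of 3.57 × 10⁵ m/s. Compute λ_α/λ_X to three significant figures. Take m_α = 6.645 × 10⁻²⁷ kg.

At fixed v, p = mv so λ = h/(mv) ∝ 1/m.
λ_α/λ_X = m_X/m_α = 5.484 × 10⁻²⁶/6.645 × 10⁻²⁷ = 8.25.

λ_α/λ_X = 8.25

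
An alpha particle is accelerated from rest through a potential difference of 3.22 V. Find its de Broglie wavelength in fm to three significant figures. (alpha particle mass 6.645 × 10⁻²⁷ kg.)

λ = 5660 fm

KE = 2eV = 2 × 1.602 × 10⁻¹⁹ × 3.220 = 1.032 × 10⁻¹⁸ J.
p = √(2mKE) = √(2 × 6.645 × 10⁻²⁷ × 1.032 × 10⁻¹⁸) = 1.171 × 10⁻²² kg·m/s.
λ = h/p = 6.626 × 10⁻³⁴ / 1.171 × 10⁻²² = 5.66 × 10⁻¹² m = 5660 fm.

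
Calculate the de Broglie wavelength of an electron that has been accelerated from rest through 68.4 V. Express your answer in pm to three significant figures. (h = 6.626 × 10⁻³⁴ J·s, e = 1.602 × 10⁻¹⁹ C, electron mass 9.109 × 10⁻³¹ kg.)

λ = 148 pm

KE = eV = 1.602 × 10⁻¹⁹ × 68.40 = 1.096 × 10⁻¹⁷ J.
p = √(2mKE) = √(2 × 9.109 × 10⁻³¹ × 1.096 × 10⁻¹⁷) = 4.468 × 10⁻²⁴ kg·m/s.
λ = h/p = 6.626 × 10⁻³⁴ / 4.468 × 10⁻²⁴ = 1.48 × 10⁻¹⁰ m = 148 pm.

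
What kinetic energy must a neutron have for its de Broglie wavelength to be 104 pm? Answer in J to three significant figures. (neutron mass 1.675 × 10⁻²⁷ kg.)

p = h/λ = 6.626 × 10⁻³⁴ / 1.040 × 10⁻¹⁰ = 6.371 × 10⁻²⁴ kg·m/s.
KE = p²/(2m) = (6.371 × 10⁻²⁴)² / (2 × 1.675 × 10⁻²⁷) = 1.212 × 10⁻²⁰ J = 1.21 × 10⁻²⁰ J.

KE = 1.21 × 10⁻²⁰ J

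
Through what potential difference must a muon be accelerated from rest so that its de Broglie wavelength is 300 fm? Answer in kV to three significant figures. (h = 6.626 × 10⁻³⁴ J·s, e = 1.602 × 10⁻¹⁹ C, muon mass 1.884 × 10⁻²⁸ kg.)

V = 80.8 kV

p = h/λ = 6.626 × 10⁻³⁴ / 3.000 × 10⁻¹³ = 2.209 × 10⁻²¹ kg·m/s.
KE = p²/(2m) = 1.295 × 10⁻¹⁴ J.
V = KE/e = 1.295 × 10⁻¹⁴ / (1.602 × 10⁻¹⁹) = 80.8 kV.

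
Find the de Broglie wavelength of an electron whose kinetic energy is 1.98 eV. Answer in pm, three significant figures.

KE = 1.98 eV = 3.172 × 10⁻¹⁹ J.
p = √(2mKE) = √(2 × 9.109 × 10⁻³¹ × 3.172 × 10⁻¹⁹) = 7.602 × 10⁻²⁵ kg·m/s.
λ = h/p = 6.626 × 10⁻³⁴ / 7.602 × 10⁻²⁵ = 8.72 × 10⁻¹⁰ m = 872 pm.

λ = 872 pm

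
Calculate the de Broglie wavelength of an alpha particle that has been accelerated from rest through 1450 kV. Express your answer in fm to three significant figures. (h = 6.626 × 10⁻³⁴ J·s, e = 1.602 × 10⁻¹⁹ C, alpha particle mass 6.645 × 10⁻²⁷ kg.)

KE = 2eV = 2 × 1.602 × 10⁻¹⁹ × 1.450 × 10⁶ = 4.646 × 10⁻¹³ J.
p = √(2mKE) = √(2 × 6.645 × 10⁻²⁷ × 4.646 × 10⁻¹³) = 7.858 × 10⁻²⁰ kg·m/s.
λ = h/p = 6.626 × 10⁻³⁴ / 7.858 × 10⁻²⁰ = 8.43 × 10⁻¹⁵ m = 8.43 fm.

λ = 8.43 fm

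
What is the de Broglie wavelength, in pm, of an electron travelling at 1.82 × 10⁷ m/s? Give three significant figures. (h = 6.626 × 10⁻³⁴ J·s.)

p = mv = 9.109 × 10⁻³¹ × 1.82 × 10⁷ = 1.658 × 10⁻²³ kg·m/s.
λ = h/p = 6.626 × 10⁻³⁴ / 1.658 × 10⁻²³ = 4.00 × 10⁻¹¹ m = 40.0 pm.

λ = 40.0 pm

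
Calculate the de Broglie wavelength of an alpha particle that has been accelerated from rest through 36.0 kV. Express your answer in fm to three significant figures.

λ = 53.5 fm

KE = 2eV = 2 × 1.602 × 10⁻¹⁹ × 3.600 × 10⁴ = 1.153 × 10⁻¹⁴ J.
p = √(2mKE) = √(2 × 6.645 × 10⁻²⁷ × 1.153 × 10⁻¹⁴) = 1.238 × 10⁻²⁰ kg·m/s.
λ = h/p = 6.626 × 10⁻³⁴ / 1.238 × 10⁻²⁰ = 5.35 × 10⁻¹⁴ m = 53.5 fm.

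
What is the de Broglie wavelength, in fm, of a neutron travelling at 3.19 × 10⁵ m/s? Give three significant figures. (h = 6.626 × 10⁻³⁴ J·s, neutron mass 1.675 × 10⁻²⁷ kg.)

λ = 1240 fm

p = mv = 1.675 × 10⁻²⁷ × 3.19 × 10⁵ = 5.343 × 10⁻²² kg·m/s.
λ = h/p = 6.626 × 10⁻³⁴ / 5.343 × 10⁻²² = 1.24 × 10⁻¹² m = 1240 fm.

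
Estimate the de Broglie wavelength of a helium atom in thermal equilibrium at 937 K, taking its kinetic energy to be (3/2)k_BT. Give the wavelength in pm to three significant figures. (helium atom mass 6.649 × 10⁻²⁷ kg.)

λ = 41.2 pm

KE = (3/2)k_BT = 1.5 × 1.381 × 10⁻²³ × 937 = 1.941 × 10⁻²⁰ J.
p = √(2mKE) = √(2 × 6.649 × 10⁻²⁷ × 1.941 × 10⁻²⁰) = 1.607 × 10⁻²³ kg·m/s.
λ = h/p = 4.12 × 10⁻¹¹ m = 41.2 pm.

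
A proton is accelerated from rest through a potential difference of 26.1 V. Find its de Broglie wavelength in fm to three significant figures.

KE = eV = 1.602 × 10⁻¹⁹ × 26.10 = 4.181 × 10⁻¹⁸ J.
p = √(2mKE) = √(2 × 1.673 × 10⁻²⁷ × 4.181 × 10⁻¹⁸) = 1.183 × 10⁻²² kg·m/s.
λ = h/p = 6.626 × 10⁻³⁴ / 1.183 × 10⁻²² = 5.60 × 10⁻¹² m = 5600 fm.

λ = 5600 fm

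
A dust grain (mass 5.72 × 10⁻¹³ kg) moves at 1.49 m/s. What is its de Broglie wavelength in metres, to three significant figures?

λ = 7.77 × 10⁻²² m

p = mv = 5.72 × 10⁻¹³ × 1.49 = 8.523 × 10⁻¹³ kg·m/s.
λ = h/p = 6.626 × 10⁻³⁴ / 8.523 × 10⁻¹³ = 7.77 × 10⁻²² m.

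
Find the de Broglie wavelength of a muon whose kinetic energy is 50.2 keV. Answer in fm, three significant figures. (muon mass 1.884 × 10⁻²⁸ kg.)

λ = 381 fm

KE = 50.2 keV = 8.042 × 10⁻¹⁵ J.
p = √(2mKE) = √(2 × 1.884 × 10⁻²⁸ × 8.042 × 10⁻¹⁵) = 1.741 × 10⁻²¹ kg·m/s.
λ = h/p = 6.626 × 10⁻³⁴ / 1.741 × 10⁻²¹ = 3.81 × 10⁻¹³ m = 381 fm.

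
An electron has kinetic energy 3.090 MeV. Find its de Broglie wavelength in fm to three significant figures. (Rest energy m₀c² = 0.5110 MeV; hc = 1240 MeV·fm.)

λ = 348 fm

Total energy E = KE + m₀c² = 3.090 + 0.5110 = 3.6010 MeV.
(pc)² = E² − (m₀c²)² = (3.6010)² − (0.5110)² = 12.71 MeV², so pc = 3.565 MeV.
λ = hc/(pc) = 1240 MeV·fm / 3.565 MeV = 348 fm.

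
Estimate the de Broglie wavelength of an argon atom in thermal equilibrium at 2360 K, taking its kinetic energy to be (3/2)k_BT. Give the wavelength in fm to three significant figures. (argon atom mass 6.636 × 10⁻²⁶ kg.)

λ = 8230 fm

KE = (3/2)k_BT = 1.5 × 1.381 × 10⁻²³ × 2360 = 4.889 × 10⁻²⁰ J.
p = √(2mKE) = √(2 × 6.636 × 10⁻²⁶ × 4.889 × 10⁻²⁰) = 8.055 × 10⁻²³ kg·m/s.
λ = h/p = 8.23 × 10⁻¹² m = 8230 fm.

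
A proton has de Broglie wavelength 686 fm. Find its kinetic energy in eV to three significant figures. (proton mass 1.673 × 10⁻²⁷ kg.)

KE = 1740 eV

p = h/λ = 6.626 × 10⁻³⁴ / 6.860 × 10⁻¹³ = 9.659 × 10⁻²² kg·m/s.
KE = p²/(2m) = (9.659 × 10⁻²²)² / (2 × 1.673 × 10⁻²⁷) = 2.788 × 10⁻¹⁶ J = 1740 eV.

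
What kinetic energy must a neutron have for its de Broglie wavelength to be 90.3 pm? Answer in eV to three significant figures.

p = h/λ = 6.626 × 10⁻³⁴ / 9.030 × 10⁻¹¹ = 7.338 × 10⁻²⁴ kg·m/s.
KE = p²/(2m) = (7.338 × 10⁻²⁴)² / (2 × 1.675 × 10⁻²⁷) = 1.607 × 10⁻²⁰ J = 0.100 eV.

KE = 0.100 eV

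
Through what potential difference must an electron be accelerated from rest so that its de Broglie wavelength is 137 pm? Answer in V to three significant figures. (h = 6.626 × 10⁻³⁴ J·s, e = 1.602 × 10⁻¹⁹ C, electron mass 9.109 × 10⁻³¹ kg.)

V = 80.1 V

p = h/λ = 6.626 × 10⁻³⁴ / 1.370 × 10⁻¹⁰ = 4.836 × 10⁻²⁴ kg·m/s.
KE = p²/(2m) = 1.284 × 10⁻¹⁷ J.
V = KE/e = 1.284 × 10⁻¹⁷ / (1.602 × 10⁻¹⁹) = 80.1 V.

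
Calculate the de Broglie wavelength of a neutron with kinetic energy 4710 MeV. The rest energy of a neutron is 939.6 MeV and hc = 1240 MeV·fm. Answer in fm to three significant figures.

Total energy E = KE + m₀c² = 4710 + 939.6 = 5649.6 MeV.
(pc)² = E² − (m₀c²)² = (5649.6)² − (939.6)² = 3.104 × 10⁷ MeV², so pc = 5571 MeV.
λ = hc/(pc) = 1240 MeV·fm / 5571 MeV = 0.223 fm.

λ = 0.223 fm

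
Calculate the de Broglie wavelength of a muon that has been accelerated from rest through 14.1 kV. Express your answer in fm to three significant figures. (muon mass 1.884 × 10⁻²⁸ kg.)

KE = eV = 1.602 × 10⁻¹⁹ × 1.410 × 10⁴ = 2.259 × 10⁻¹⁵ J.
p = √(2mKE) = √(2 × 1.884 × 10⁻²⁸ × 2.259 × 10⁻¹⁵) = 9.226 × 10⁻²² kg·m/s.
λ = h/p = 6.626 × 10⁻³⁴ / 9.226 × 10⁻²² = 7.18 × 10⁻¹³ m = 718 fm.

λ = 718 fm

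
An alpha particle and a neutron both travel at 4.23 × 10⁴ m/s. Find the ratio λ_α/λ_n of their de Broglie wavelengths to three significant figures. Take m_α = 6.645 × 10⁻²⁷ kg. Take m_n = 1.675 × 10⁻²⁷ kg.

λ_α/λ_n = 0.252

At fixed v, p = mv so λ = h/(mv) ∝ 1/m.
λ_α/λ_n = m_n/m_α = 1.675 × 10⁻²⁷/6.645 × 10⁻²⁷ = 0.252.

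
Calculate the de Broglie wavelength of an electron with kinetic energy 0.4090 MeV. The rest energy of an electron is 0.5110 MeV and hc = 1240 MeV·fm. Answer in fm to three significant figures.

λ = 1620 fm

Total energy E = KE + m₀c² = 0.4090 + 0.5110 = 0.9200 MeV.
(pc)² = E² − (m₀c²)² = (0.9200)² − (0.5110)² = 0.5853 MeV², so pc = 0.7650 MeV.
λ = hc/(pc) = 1240 MeV·fm / 0.7650 MeV = 1620 fm.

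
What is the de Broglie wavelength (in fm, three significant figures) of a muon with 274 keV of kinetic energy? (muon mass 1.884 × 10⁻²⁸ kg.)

λ = 163 fm

KE = 274 keV = 4.389 × 10⁻¹⁴ J.
p = √(2mKE) = √(2 × 1.884 × 10⁻²⁸ × 4.389 × 10⁻¹⁴) = 4.067 × 10⁻²¹ kg·m/s.
λ = h/p = 6.626 × 10⁻³⁴ / 4.067 × 10⁻²¹ = 1.63 × 10⁻¹³ m = 163 fm.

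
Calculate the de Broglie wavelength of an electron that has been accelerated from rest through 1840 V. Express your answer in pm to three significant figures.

KE = eV = 1.602 × 10⁻¹⁹ × 1840 = 2.948 × 10⁻¹⁶ J.
p = √(2mKE) = √(2 × 9.109 × 10⁻³¹ × 2.948 × 10⁻¹⁶) = 2.317 × 10⁻²³ kg·m/s.
λ = h/p = 6.626 × 10⁻³⁴ / 2.317 × 10⁻²³ = 2.86 × 10⁻¹¹ m = 28.6 pm.

λ = 28.6 pm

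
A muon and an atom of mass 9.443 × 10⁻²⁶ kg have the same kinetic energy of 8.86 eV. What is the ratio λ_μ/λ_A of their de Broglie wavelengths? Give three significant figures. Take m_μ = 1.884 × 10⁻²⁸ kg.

λ_μ/λ_A = 22.4

At fixed KE, p = √(2mKE) so λ = h/p ∝ 1/√m.
λ_μ/λ_A = √(m_A/m_μ) = √(9.443 × 10⁻²⁶/1.884 × 10⁻²⁸) = √(501.2) = 22.4.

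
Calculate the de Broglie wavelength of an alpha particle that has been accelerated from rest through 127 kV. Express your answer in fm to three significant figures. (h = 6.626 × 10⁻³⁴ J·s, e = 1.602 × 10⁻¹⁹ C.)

λ = 28.5 fm

KE = 2eV = 2 × 1.602 × 10⁻¹⁹ × 1.270 × 10⁵ = 4.069 × 10⁻¹⁴ J.
p = √(2mKE) = √(2 × 6.645 × 10⁻²⁷ × 4.069 × 10⁻¹⁴) = 2.325 × 10⁻²⁰ kg·m/s.
λ = h/p = 6.626 × 10⁻³⁴ / 2.325 × 10⁻²⁰ = 2.85 × 10⁻¹⁴ m = 28.5 fm.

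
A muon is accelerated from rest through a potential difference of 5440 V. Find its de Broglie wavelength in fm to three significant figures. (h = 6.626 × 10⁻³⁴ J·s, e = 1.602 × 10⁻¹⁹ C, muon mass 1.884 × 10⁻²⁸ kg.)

λ = 1160 fm

KE = eV = 1.602 × 10⁻¹⁹ × 5440 = 8.715 × 10⁻¹⁶ J.
p = √(2mKE) = √(2 × 1.884 × 10⁻²⁸ × 8.715 × 10⁻¹⁶) = 5.730 × 10⁻²² kg·m/s.
λ = h/p = 6.626 × 10⁻³⁴ / 5.730 × 10⁻²² = 1.16 × 10⁻¹² m = 1160 fm.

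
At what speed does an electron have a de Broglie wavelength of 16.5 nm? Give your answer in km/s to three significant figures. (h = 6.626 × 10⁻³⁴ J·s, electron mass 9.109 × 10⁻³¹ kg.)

v = 44.1 km/s

p = h/λ = 6.626 × 10⁻³⁴ / 1.650 × 10⁻⁸ = 4.016 × 10⁻²⁶ kg·m/s.
v = p/m = 4.016 × 10⁻²⁶ / 9.109 × 10⁻³¹ = 4.41 × 10⁴ m/s = 44.1 km/s.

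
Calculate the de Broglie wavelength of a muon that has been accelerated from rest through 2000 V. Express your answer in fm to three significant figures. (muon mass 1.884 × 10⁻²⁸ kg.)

KE = eV = 1.602 × 10⁻¹⁹ × 2000 = 3.204 × 10⁻¹⁶ J.
p = √(2mKE) = √(2 × 1.884 × 10⁻²⁸ × 3.204 × 10⁻¹⁶) = 3.475 × 10⁻²² kg·m/s.
λ = h/p = 6.626 × 10⁻³⁴ / 3.475 × 10⁻²² = 1.91 × 10⁻¹² m = 1910 fm.

λ = 1910 fm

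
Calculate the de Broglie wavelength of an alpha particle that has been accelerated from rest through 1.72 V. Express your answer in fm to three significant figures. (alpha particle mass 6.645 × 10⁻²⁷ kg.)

λ = 7740 fm

KE = 2eV = 2 × 1.602 × 10⁻¹⁹ × 1.720 = 5.511 × 10⁻¹⁹ J.
p = √(2mKE) = √(2 × 6.645 × 10⁻²⁷ × 5.511 × 10⁻¹⁹) = 8.558 × 10⁻²³ kg·m/s.
λ = h/p = 6.626 × 10⁻³⁴ / 8.558 × 10⁻²³ = 7.74 × 10⁻¹² m = 7740 fm.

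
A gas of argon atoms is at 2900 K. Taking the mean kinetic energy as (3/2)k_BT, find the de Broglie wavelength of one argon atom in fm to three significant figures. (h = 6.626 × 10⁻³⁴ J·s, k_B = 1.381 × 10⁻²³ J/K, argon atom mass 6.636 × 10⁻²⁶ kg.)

λ = 7420 fm

KE = (3/2)k_BT = 1.5 × 1.381 × 10⁻²³ × 2900 = 6.007 × 10⁻²⁰ J.
p = √(2mKE) = √(2 × 6.636 × 10⁻²⁶ × 6.007 × 10⁻²⁰) = 8.929 × 10⁻²³ kg·m/s.
λ = h/p = 7.42 × 10⁻¹² m = 7420 fm.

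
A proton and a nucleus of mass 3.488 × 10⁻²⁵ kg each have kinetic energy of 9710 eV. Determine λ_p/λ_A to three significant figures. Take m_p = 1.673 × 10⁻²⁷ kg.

λ_p/λ_A = 14.4

At fixed KE, p = √(2mKE) so λ = h/p ∝ 1/√m.
λ_p/λ_A = √(m_A/m_p) = √(3.488 × 10⁻²⁵/1.673 × 10⁻²⁷) = √(208.5) = 14.4.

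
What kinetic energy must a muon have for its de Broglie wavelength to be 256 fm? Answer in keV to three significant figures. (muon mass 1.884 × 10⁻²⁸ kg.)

KE = 111 keV

p = h/λ = 6.626 × 10⁻³⁴ / 2.560 × 10⁻¹³ = 2.588 × 10⁻²¹ kg·m/s.
KE = p²/(2m) = (2.588 × 10⁻²¹)² / (2 × 1.884 × 10⁻²⁸) = 1.778 × 10⁻¹⁴ J = 111 keV.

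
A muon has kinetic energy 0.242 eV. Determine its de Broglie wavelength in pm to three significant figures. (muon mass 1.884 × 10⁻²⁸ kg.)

λ = 173 pm

KE = 0.242 eV = 3.877 × 10⁻²⁰ J.
p = √(2mKE) = √(2 × 1.884 × 10⁻²⁸ × 3.877 × 10⁻²⁰) = 3.822 × 10⁻²⁴ kg·m/s.
λ = h/p = 6.626 × 10⁻³⁴ / 3.822 × 10⁻²⁴ = 1.73 × 10⁻¹⁰ m = 173 pm.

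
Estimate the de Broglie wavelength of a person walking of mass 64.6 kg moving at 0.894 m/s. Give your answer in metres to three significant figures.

λ = 1.15 × 10⁻³⁵ m

p = mv = 64.6 × 0.894 = 5.775 × 10¹ kg·m/s.
λ = h/p = 6.626 × 10⁻³⁴ / 5.775 × 10¹ = 1.15 × 10⁻³⁵ m.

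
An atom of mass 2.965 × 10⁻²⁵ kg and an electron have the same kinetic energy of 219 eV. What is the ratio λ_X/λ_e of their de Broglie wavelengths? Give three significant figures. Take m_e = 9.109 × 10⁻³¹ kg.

λ_X/λ_e = 1.75 × 10⁻³

At fixed KE, p = √(2mKE) so λ = h/p ∝ 1/√m.
λ_X/λ_e = √(m_e/m_X) = √(9.109 × 10⁻³¹/2.965 × 10⁻²⁵) = √(3.072 × 10⁻⁶) = 1.75 × 10⁻³.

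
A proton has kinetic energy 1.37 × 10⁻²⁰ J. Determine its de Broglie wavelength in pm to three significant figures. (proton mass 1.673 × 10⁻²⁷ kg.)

p = √(2mKE) = √(2 × 1.673 × 10⁻²⁷ × 1.370 × 10⁻²⁰) = 6.771 × 10⁻²⁴ kg·m/s.
λ = h/p = 6.626 × 10⁻³⁴ / 6.771 × 10⁻²⁴ = 9.79 × 10⁻¹¹ m = 97.9 pm.

λ = 97.9 pm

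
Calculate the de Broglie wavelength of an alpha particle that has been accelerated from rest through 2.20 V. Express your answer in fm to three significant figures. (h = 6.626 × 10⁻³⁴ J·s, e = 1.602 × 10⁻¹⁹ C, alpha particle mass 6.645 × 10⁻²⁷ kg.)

λ = 6850 fm

KE = 2eV = 2 × 1.602 × 10⁻¹⁹ × 2.200 = 7.049 × 10⁻¹⁹ J.
p = √(2mKE) = √(2 × 6.645 × 10⁻²⁷ × 7.049 × 10⁻¹⁹) = 9.679 × 10⁻²³ kg·m/s.
λ = h/p = 6.626 × 10⁻³⁴ / 9.679 × 10⁻²³ = 6.85 × 10⁻¹² m = 6850 fm.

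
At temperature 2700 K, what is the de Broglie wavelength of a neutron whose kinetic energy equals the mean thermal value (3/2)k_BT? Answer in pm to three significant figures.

KE = (3/2)k_BT = 1.5 × 1.381 × 10⁻²³ × 2700 = 5.593 × 10⁻²⁰ J.
p = √(2mKE) = √(2 × 1.675 × 10⁻²⁷ × 5.593 × 10⁻²⁰) = 1.369 × 10⁻²³ kg·m/s.
λ = h/p = 4.84 × 10⁻¹¹ m = 48.4 pm.

λ = 48.4 pm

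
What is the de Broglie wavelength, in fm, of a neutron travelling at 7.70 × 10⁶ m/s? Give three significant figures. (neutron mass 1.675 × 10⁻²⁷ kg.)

λ = 51.4 fm

p = mv = 1.675 × 10⁻²⁷ × 7.70 × 10⁶ = 1.290 × 10⁻²⁰ kg·m/s.
λ = h/p = 6.626 × 10⁻³⁴ / 1.290 × 10⁻²⁰ = 5.14 × 10⁻¹⁴ m = 51.4 fm.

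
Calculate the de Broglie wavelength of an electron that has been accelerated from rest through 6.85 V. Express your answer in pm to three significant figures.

λ = 469 pm

KE = eV = 1.602 × 10⁻¹⁹ × 6.850 = 1.097 × 10⁻¹⁸ J.
p = √(2mKE) = √(2 × 9.109 × 10⁻³¹ × 1.097 × 10⁻¹⁸) = 1.414 × 10⁻²⁴ kg·m/s.
λ = h/p = 6.626 × 10⁻³⁴ / 1.414 × 10⁻²⁴ = 4.69 × 10⁻¹⁰ m = 469 pm.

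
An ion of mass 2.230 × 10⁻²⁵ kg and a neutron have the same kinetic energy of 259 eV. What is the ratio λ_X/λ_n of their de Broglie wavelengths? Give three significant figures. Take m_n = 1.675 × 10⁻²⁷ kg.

At fixed KE, p = √(2mKE) so λ = h/p ∝ 1/√m.
λ_X/λ_n = √(m_n/m_X) = √(1.675 × 10⁻²⁷/2.230 × 10⁻²⁵) = √(7.511 × 10⁻³) = 0.0867.

λ_X/λ_n = 0.0867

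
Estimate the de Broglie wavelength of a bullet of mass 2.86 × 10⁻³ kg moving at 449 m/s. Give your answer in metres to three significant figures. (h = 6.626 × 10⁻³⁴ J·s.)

λ = 5.16 × 10⁻³⁴ m

p = mv = 2.86 × 10⁻³ × 449 = 1.284 kg·m/s.
λ = h/p = 6.626 × 10⁻³⁴ / 1.284 = 5.16 × 10⁻³⁴ m.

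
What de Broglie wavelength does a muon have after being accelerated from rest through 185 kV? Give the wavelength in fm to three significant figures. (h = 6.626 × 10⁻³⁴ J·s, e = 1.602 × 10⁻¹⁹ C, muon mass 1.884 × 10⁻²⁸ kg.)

KE = eV = 1.602 × 10⁻¹⁹ × 1.850 × 10⁵ = 2.964 × 10⁻¹⁴ J.
p = √(2mKE) = √(2 × 1.884 × 10⁻²⁸ × 2.964 × 10⁻¹⁴) = 3.342 × 10⁻²¹ kg·m/s.
λ = h/p = 6.626 × 10⁻³⁴ / 3.342 × 10⁻²¹ = 1.98 × 10⁻¹³ m = 198 fm.

λ = 198 fm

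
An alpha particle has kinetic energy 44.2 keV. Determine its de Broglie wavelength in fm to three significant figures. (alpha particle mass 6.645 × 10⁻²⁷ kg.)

λ = 68.3 fm

KE = 44.2 keV = 7.081 × 10⁻¹⁵ J.
p = √(2mKE) = √(2 × 6.645 × 10⁻²⁷ × 7.081 × 10⁻¹⁵) = 9.701 × 10⁻²¹ kg·m/s.
λ = h/p = 6.626 × 10⁻³⁴ / 9.701 × 10⁻²¹ = 6.83 × 10⁻¹⁴ m = 68.3 fm.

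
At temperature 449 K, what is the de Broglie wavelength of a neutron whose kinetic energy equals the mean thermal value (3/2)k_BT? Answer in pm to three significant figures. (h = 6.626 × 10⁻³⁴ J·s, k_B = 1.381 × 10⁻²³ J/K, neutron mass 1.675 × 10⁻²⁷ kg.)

KE = (3/2)k_BT = 1.5 × 1.381 × 10⁻²³ × 449 = 9.301 × 10⁻²¹ J.
p = √(2mKE) = √(2 × 1.675 × 10⁻²⁷ × 9.301 × 10⁻²¹) = 5.582 × 10⁻²⁴ kg·m/s.
λ = h/p = 1.19 × 10⁻¹⁰ m = 119 pm.

λ = 119 pm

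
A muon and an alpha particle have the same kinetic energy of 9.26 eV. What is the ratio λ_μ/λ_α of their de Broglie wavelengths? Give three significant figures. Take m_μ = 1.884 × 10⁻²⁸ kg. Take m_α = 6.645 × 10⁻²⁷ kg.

λ_μ/λ_α = 5.94

At fixed KE, p = √(2mKE) so λ = h/p ∝ 1/√m.
λ_μ/λ_α = √(m_α/m_μ) = √(6.645 × 10⁻²⁷/1.884 × 10⁻²⁸) = √(35.27) = 5.94.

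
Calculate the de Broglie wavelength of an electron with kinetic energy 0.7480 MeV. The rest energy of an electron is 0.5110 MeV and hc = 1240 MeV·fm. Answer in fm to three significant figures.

λ = 1080 fm

Total energy E = KE + m₀c² = 0.7480 + 0.5110 = 1.2590 MeV.
(pc)² = E² − (m₀c²)² = (1.2590)² − (0.5110)² = 1.324 MeV², so pc = 1.151 MeV.
λ = hc/(pc) = 1240 MeV·fm / 1.151 MeV = 1080 fm.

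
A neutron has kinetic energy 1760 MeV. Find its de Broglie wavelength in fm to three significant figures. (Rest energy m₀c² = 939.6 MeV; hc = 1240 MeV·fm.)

Total energy E = KE + m₀c² = 1760 + 939.6 = 2699.6 MeV.
(pc)² = E² − (m₀c²)² = (2699.6)² − (939.6)² = 6.405 × 10⁶ MeV², so pc = 2531 MeV.
λ = hc/(pc) = 1240 MeV·fm / 2531 MeV = 0.490 fm.

λ = 0.490 fm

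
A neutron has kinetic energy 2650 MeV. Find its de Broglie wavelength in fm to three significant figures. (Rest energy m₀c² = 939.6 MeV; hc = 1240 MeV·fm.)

Total energy E = KE + m₀c² = 2650 + 939.6 = 3589.6 MeV.
(pc)² = E² − (m₀c²)² = (3589.6)² − (939.6)² = 1.200 × 10⁷ MeV², so pc = 3464 MeV.
λ = hc/(pc) = 1240 MeV·fm / 3464 MeV = 0.358 fm.

λ = 0.358 fm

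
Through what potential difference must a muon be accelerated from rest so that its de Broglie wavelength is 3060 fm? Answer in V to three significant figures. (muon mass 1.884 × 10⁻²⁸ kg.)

p = h/λ = 6.626 × 10⁻³⁴ / 3.060 × 10⁻¹² = 2.165 × 10⁻²² kg·m/s.
KE = p²/(2m) = 1.244 × 10⁻¹⁶ J.
V = KE/e = 1.244 × 10⁻¹⁶ / (1.602 × 10⁻¹⁹) = 777 V.

V = 777 V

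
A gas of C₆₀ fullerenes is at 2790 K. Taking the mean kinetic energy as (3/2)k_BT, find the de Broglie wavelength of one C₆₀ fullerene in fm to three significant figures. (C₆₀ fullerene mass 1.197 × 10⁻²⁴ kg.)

KE = (3/2)k_BT = 1.5 × 1.381 × 10⁻²³ × 2790 = 5.779 × 10⁻²⁰ J.
p = √(2mKE) = √(2 × 1.197 × 10⁻²⁴ × 5.779 × 10⁻²⁰) = 3.720 × 10⁻²² kg·m/s.
λ = h/p = 1.78 × 10⁻¹² m = 1780 fm.

λ = 1780 fm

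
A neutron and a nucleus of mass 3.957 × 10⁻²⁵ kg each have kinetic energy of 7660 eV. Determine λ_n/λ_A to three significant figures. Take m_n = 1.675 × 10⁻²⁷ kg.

At fixed KE, p = √(2mKE) so λ = h/p ∝ 1/√m.
λ_n/λ_A = √(m_A/m_n) = √(3.957 × 10⁻²⁵/1.675 × 10⁻²⁷) = √(236.2) = 15.4.

λ_n/λ_A = 15.4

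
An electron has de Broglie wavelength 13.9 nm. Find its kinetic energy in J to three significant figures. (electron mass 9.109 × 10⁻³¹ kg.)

KE = 1.25 × 10⁻²¹ J

p = h/λ = 6.626 × 10⁻³⁴ / 1.390 × 10⁻⁸ = 4.767 × 10⁻²⁶ kg·m/s.
KE = p²/(2m) = (4.767 × 10⁻²⁶)² / (2 × 9.109 × 10⁻³¹) = 1.247 × 10⁻²¹ J = 1.25 × 10⁻²¹ J.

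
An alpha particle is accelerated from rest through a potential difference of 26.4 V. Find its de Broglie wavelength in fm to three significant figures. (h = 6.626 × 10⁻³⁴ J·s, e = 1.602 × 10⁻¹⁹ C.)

λ = 1980 fm

KE = 2eV = 2 × 1.602 × 10⁻¹⁹ × 26.40 = 8.459 × 10⁻¹⁸ J.
p = √(2mKE) = √(2 × 6.645 × 10⁻²⁷ × 8.459 × 10⁻¹⁸) = 3.353 × 10⁻²² kg·m/s.
λ = h/p = 6.626 × 10⁻³⁴ / 3.353 × 10⁻²² = 1.98 × 10⁻¹² m = 1980 fm.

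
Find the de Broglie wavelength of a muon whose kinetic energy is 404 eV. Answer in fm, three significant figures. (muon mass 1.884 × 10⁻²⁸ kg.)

KE = 404 eV = 6.472 × 10⁻¹⁷ J.
p = √(2mKE) = √(2 × 1.884 × 10⁻²⁸ × 6.472 × 10⁻¹⁷) = 1.562 × 10⁻²² kg·m/s.
λ = h/p = 6.626 × 10⁻³⁴ / 1.562 × 10⁻²² = 4.24 × 10⁻¹² m = 4240 fm.

λ = 4240 fm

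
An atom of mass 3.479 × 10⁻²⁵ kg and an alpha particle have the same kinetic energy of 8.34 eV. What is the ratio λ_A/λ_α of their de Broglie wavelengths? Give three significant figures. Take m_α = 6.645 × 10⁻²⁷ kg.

At fixed KE, p = √(2mKE) so λ = h/p ∝ 1/√m.
λ_A/λ_α = √(m_α/m_A) = √(6.645 × 10⁻²⁷/3.479 × 10⁻²⁵) = √(0.01910) = 0.138.

λ_A/λ_α = 0.138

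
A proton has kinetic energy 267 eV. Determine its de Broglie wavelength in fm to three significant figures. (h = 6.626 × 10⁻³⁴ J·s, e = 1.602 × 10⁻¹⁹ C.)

λ = 1750 fm

KE = 267 eV = 4.277 × 10⁻¹⁷ J.
p = √(2mKE) = √(2 × 1.673 × 10⁻²⁷ × 4.277 × 10⁻¹⁷) = 3.783 × 10⁻²² kg·m/s.
λ = h/p = 6.626 × 10⁻³⁴ / 3.783 × 10⁻²² = 1.75 × 10⁻¹² m = 1750 fm.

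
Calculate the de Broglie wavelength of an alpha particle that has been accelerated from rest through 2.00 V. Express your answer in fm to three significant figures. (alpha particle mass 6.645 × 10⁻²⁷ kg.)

KE = 2eV = 2 × 1.602 × 10⁻¹⁹ × 2.000 = 6.408 × 10⁻¹⁹ J.
p = √(2mKE) = √(2 × 6.645 × 10⁻²⁷ × 6.408 × 10⁻¹⁹) = 9.228 × 10⁻²³ kg·m/s.
λ = h/p = 6.626 × 10⁻³⁴ / 9.228 × 10⁻²³ = 7.18 × 10⁻¹² m = 7180 fm.

λ = 7180 fm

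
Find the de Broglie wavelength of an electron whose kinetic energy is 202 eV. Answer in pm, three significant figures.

λ = 86.3 pm

KE = 202 eV = 3.236 × 10⁻¹⁷ J.
p = √(2mKE) = √(2 × 9.109 × 10⁻³¹ × 3.236 × 10⁻¹⁷) = 7.678 × 10⁻²⁴ kg·m/s.
λ = h/p = 6.626 × 10⁻³⁴ / 7.678 × 10⁻²⁴ = 8.63 × 10⁻¹¹ m = 86.3 pm.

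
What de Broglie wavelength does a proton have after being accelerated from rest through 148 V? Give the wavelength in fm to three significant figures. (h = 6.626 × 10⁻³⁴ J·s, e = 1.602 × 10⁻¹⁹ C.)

λ = 2350 fm

KE = eV = 1.602 × 10⁻¹⁹ × 148.0 = 2.371 × 10⁻¹⁷ J.
p = √(2mKE) = √(2 × 1.673 × 10⁻²⁷ × 2.371 × 10⁻¹⁷) = 2.817 × 10⁻²² kg·m/s.
λ = h/p = 6.626 × 10⁻³⁴ / 2.817 × 10⁻²² = 2.35 × 10⁻¹² m = 2350 fm.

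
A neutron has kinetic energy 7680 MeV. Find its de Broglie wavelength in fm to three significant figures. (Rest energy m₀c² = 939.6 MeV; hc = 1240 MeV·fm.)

Total energy E = KE + m₀c² = 7680 + 939.6 = 8619.6 MeV.
(pc)² = E² − (m₀c²)² = (8619.6)² − (939.6)² = 7.341 × 10⁷ MeV², so pc = 8568 MeV.
λ = hc/(pc) = 1240 MeV·fm / 8568 MeV = 0.145 fm.

λ = 0.145 fm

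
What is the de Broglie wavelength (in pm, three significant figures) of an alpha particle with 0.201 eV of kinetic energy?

λ = 32.0 pm

KE = 0.201 eV = 3.220 × 10⁻²⁰ J.
p = √(2mKE) = √(2 × 6.645 × 10⁻²⁷ × 3.220 × 10⁻²⁰) = 2.069 × 10⁻²³ kg·m/s.
λ = h/p = 6.626 × 10⁻³⁴ / 2.069 × 10⁻²³ = 3.20 × 10⁻¹¹ m = 32.0 pm.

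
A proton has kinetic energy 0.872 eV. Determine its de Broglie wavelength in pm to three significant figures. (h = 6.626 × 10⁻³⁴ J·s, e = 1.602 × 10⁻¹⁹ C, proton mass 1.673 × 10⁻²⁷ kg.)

KE = 0.872 eV = 1.397 × 10⁻¹⁹ J.
p = √(2mKE) = √(2 × 1.673 × 10⁻²⁷ × 1.397 × 10⁻¹⁹) = 2.162 × 10⁻²³ kg·m/s.
λ = h/p = 6.626 × 10⁻³⁴ / 2.162 × 10⁻²³ = 3.06 × 10⁻¹¹ m = 30.6 pm.

λ = 30.6 pm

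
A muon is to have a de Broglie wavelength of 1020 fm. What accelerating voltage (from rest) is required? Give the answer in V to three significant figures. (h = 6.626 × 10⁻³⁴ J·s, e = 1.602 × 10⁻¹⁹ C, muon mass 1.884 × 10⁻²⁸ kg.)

p = h/λ = 6.626 × 10⁻³⁴ / 1.020 × 10⁻¹² = 6.496 × 10⁻²² kg·m/s.
KE = p²/(2m) = 1.120 × 10⁻¹⁵ J.
V = KE/e = 1.120 × 10⁻¹⁵ / (1.602 × 10⁻¹⁹) = 6990 V.

V = 6990 V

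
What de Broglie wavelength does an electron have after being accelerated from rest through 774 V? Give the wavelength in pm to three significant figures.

KE = eV = 1.602 × 10⁻¹⁹ × 774.0 = 1.240 × 10⁻¹⁶ J.
p = √(2mKE) = √(2 × 9.109 × 10⁻³¹ × 1.240 × 10⁻¹⁶) = 1.503 × 10⁻²³ kg·m/s.
λ = h/p = 6.626 × 10⁻³⁴ / 1.503 × 10⁻²³ = 4.41 × 10⁻¹¹ m = 44.1 pm.

λ = 44.1 pm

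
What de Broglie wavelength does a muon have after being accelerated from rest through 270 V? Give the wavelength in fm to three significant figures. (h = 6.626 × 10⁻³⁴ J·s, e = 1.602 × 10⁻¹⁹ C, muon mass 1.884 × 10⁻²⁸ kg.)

KE = eV = 1.602 × 10⁻¹⁹ × 270.0 = 4.325 × 10⁻¹⁷ J.
p = √(2mKE) = √(2 × 1.884 × 10⁻²⁸ × 4.325 × 10⁻¹⁷) = 1.277 × 10⁻²² kg·m/s.
λ = h/p = 6.626 × 10⁻³⁴ / 1.277 × 10⁻²² = 5.19 × 10⁻¹² m = 5190 fm.

λ = 5190 fm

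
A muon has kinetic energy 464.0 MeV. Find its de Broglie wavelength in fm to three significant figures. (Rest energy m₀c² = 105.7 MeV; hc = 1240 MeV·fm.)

Total energy E = KE + m₀c² = 464.0 + 105.7 = 569.7 MeV.
(pc)² = E² − (m₀c²)² = (569.7)² − (105.7)² = 3.134 × 10⁵ MeV², so pc = 559.8 MeV.
λ = hc/(pc) = 1240 MeV·fm / 559.8 MeV = 2.22 fm.

λ = 2.22 fm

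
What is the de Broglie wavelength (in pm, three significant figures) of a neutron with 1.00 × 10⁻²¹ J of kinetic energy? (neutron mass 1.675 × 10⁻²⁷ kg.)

p = √(2mKE) = √(2 × 1.675 × 10⁻²⁷ × 1.000 × 10⁻²¹) = 1.830 × 10⁻²⁴ kg·m/s.
λ = h/p = 6.626 × 10⁻³⁴ / 1.830 × 10⁻²⁴ = 3.62 × 10⁻¹⁰ m = 362 pm.

λ = 362 pm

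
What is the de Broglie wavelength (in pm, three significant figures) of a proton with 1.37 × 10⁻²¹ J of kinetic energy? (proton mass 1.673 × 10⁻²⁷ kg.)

λ = 309 pm

p = √(2mKE) = √(2 × 1.673 × 10⁻²⁷ × 1.370 × 10⁻²¹) = 2.141 × 10⁻²⁴ kg·m/s.
λ = h/p = 6.626 × 10⁻³⁴ / 2.141 × 10⁻²⁴ = 3.09 × 10⁻¹⁰ m = 309 pm.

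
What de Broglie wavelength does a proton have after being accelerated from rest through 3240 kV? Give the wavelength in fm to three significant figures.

λ = 15.9 fm

KE = eV = 1.602 × 10⁻¹⁹ × 3.240 × 10⁶ = 5.190 × 10⁻¹³ J.
p = √(2mKE) = √(2 × 1.673 × 10⁻²⁷ × 5.190 × 10⁻¹³) = 4.167 × 10⁻²⁰ kg·m/s.
λ = h/p = 6.626 × 10⁻³⁴ / 4.167 × 10⁻²⁰ = 1.59 × 10⁻¹⁴ m = 15.9 fm.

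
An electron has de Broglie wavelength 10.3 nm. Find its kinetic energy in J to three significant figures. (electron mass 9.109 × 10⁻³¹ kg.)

KE = 2.27 × 10⁻²¹ J

p = h/λ = 6.626 × 10⁻³⁴ / 1.030 × 10⁻⁸ = 6.433 × 10⁻²⁶ kg·m/s.
KE = p²/(2m) = (6.433 × 10⁻²⁶)² / (2 × 9.109 × 10⁻³¹) = 2.272 × 10⁻²¹ J = 2.27 × 10⁻²¹ J.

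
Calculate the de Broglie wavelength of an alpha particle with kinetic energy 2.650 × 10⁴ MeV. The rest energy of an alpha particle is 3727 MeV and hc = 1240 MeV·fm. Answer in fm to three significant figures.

Total energy E = KE + m₀c² = 2.650 × 10⁴ + 3727 = 30227 MeV.
(pc)² = E² − (m₀c²)² = (30227)² − (3727)² = 8.998 × 10⁸ MeV², so pc = 3.000 × 10⁴ MeV.
λ = hc/(pc) = 1240 MeV·fm / 3.000 × 10⁴ MeV = 0.0413 fm.

λ = 0.0413 fm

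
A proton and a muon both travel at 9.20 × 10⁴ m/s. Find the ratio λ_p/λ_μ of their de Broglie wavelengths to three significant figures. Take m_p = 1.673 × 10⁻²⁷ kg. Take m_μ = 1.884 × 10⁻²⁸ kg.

λ_p/λ_μ = 0.113

At fixed v, p = mv so λ = h/(mv) ∝ 1/m.
λ_p/λ_μ = m_μ/m_p = 1.884 × 10⁻²⁸/1.673 × 10⁻²⁷ = 0.113.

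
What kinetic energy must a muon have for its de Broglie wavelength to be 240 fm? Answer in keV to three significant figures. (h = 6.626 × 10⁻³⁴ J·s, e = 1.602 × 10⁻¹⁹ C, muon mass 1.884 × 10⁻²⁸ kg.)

KE = 126 keV

p = h/λ = 6.626 × 10⁻³⁴ / 2.400 × 10⁻¹³ = 2.761 × 10⁻²¹ kg·m/s.
KE = p²/(2m) = (2.761 × 10⁻²¹)² / (2 × 1.884 × 10⁻²⁸) = 2.023 × 10⁻¹⁴ J = 126 keV.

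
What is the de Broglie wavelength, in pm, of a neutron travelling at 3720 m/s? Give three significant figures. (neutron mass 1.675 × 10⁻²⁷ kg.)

λ = 106 pm

p = mv = 1.675 × 10⁻²⁷ × 3720 = 6.231 × 10⁻²⁴ kg·m/s.
λ = h/p = 6.626 × 10⁻³⁴ / 6.231 × 10⁻²⁴ = 1.06 × 10⁻¹⁰ m = 106 pm.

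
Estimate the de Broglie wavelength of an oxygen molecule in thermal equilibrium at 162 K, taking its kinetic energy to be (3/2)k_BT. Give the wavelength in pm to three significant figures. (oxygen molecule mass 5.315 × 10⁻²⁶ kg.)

KE = (3/2)k_BT = 1.5 × 1.381 × 10⁻²³ × 162 = 3.356 × 10⁻²¹ J.
p = √(2mKE) = √(2 × 5.315 × 10⁻²⁶ × 3.356 × 10⁻²¹) = 1.889 × 10⁻²³ kg·m/s.
λ = h/p = 3.51 × 10⁻¹¹ m = 35.1 pm.

λ = 35.1 pm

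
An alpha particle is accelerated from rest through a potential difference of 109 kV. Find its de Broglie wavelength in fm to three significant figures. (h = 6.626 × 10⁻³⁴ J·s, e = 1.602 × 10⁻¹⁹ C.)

λ = 30.8 fm

KE = 2eV = 2 × 1.602 × 10⁻¹⁹ × 1.090 × 10⁵ = 3.492 × 10⁻¹⁴ J.
p = √(2mKE) = √(2 × 6.645 × 10⁻²⁷ × 3.492 × 10⁻¹⁴) = 2.154 × 10⁻²⁰ kg·m/s.
λ = h/p = 6.626 × 10⁻³⁴ / 2.154 × 10⁻²⁰ = 3.08 × 10⁻¹⁴ m = 30.8 fm.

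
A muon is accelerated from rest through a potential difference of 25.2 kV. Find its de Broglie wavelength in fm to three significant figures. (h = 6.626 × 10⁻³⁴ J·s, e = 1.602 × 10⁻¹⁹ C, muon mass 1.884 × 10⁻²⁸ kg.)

KE = eV = 1.602 × 10⁻¹⁹ × 2.520 × 10⁴ = 4.037 × 10⁻¹⁵ J.
p = √(2mKE) = √(2 × 1.884 × 10⁻²⁸ × 4.037 × 10⁻¹⁵) = 1.233 × 10⁻²¹ kg·m/s.
λ = h/p = 6.626 × 10⁻³⁴ / 1.233 × 10⁻²¹ = 5.37 × 10⁻¹³ m = 537 fm.

λ = 537 fm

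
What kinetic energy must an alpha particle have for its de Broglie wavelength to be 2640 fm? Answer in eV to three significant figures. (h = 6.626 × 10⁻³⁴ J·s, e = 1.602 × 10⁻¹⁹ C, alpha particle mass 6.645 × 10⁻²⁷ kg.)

KE = 29.6 eV

p = h/λ = 6.626 × 10⁻³⁴ / 2.640 × 10⁻¹² = 2.510 × 10⁻²² kg·m/s.
KE = p²/(2m) = (2.510 × 10⁻²²)² / (2 × 6.645 × 10⁻²⁷) = 4.740 × 10⁻¹⁸ J = 29.6 eV.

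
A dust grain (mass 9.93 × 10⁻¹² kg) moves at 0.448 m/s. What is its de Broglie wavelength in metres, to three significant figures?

λ = 1.49 × 10⁻²² m

p = mv = 9.93 × 10⁻¹² × 0.448 = 4.449 × 10⁻¹² kg·m/s.
λ = h/p = 6.626 × 10⁻³⁴ / 4.449 × 10⁻¹² = 1.49 × 10⁻²² m.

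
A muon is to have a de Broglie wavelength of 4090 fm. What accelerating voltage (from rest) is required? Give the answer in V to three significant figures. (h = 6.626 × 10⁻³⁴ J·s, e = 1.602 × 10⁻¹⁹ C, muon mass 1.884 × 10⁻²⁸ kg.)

V = 435 V

p = h/λ = 6.626 × 10⁻³⁴ / 4.090 × 10⁻¹² = 1.620 × 10⁻²² kg·m/s.
KE = p²/(2m) = 6.965 × 10⁻¹⁷ J.
V = KE/e = 6.965 × 10⁻¹⁷ / (1.602 × 10⁻¹⁹) = 435 V.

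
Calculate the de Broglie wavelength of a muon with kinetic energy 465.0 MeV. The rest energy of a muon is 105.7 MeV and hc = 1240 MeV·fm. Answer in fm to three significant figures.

λ = 2.21 fm

Total energy E = KE + m₀c² = 465.0 + 105.7 = 570.7 MeV.
(pc)² = E² − (m₀c²)² = (570.7)² − (105.7)² = 3.145 × 10⁵ MeV², so pc = 560.8 MeV.
λ = hc/(pc) = 1240 MeV·fm / 560.8 MeV = 2.21 fm.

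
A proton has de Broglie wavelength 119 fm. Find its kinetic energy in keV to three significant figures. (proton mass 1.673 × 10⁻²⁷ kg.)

p = h/λ = 6.626 × 10⁻³⁴ / 1.190 × 10⁻¹³ = 5.568 × 10⁻²¹ kg·m/s.
KE = p²/(2m) = (5.568 × 10⁻²¹)² / (2 × 1.673 × 10⁻²⁷) = 9.266 × 10⁻¹⁵ J = 57.8 keV.

KE = 57.8 keV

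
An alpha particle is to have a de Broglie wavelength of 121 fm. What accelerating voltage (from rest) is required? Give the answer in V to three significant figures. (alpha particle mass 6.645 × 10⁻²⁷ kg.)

p = h/λ = 6.626 × 10⁻³⁴ / 1.210 × 10⁻¹³ = 5.476 × 10⁻²¹ kg·m/s.
KE = p²/(2m) = 2.256 × 10⁻¹⁵ J.
V = KE/2e = 2.256 × 10⁻¹⁵ / (2 × 1.602 × 10⁻¹⁹) = 7040 V.

V = 7040 V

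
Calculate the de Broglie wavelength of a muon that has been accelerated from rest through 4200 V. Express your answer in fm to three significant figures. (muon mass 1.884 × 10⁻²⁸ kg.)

KE = eV = 1.602 × 10⁻¹⁹ × 4200 = 6.728 × 10⁻¹⁶ J.
p = √(2mKE) = √(2 × 1.884 × 10⁻²⁸ × 6.728 × 10⁻¹⁶) = 5.035 × 10⁻²² kg·m/s.
λ = h/p = 6.626 × 10⁻³⁴ / 5.035 × 10⁻²² = 1.32 × 10⁻¹² m = 1320 fm.

λ = 1320 fm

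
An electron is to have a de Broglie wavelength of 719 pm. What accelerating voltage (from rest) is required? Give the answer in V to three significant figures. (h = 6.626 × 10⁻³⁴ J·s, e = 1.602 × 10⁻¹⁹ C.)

p = h/λ = 6.626 × 10⁻³⁴ / 7.190 × 10⁻¹⁰ = 9.216 × 10⁻²⁵ kg·m/s.
KE = p²/(2m) = 4.662 × 10⁻¹⁹ J.
V = KE/e = 4.662 × 10⁻¹⁹ / (1.602 × 10⁻¹⁹) = 2.91 V.

V = 2.91 V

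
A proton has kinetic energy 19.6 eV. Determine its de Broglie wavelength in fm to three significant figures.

KE = 19.6 eV = 3.140 × 10⁻¹⁸ J.
p = √(2mKE) = √(2 × 1.673 × 10⁻²⁷ × 3.140 × 10⁻¹⁸) = 1.025 × 10⁻²² kg·m/s.
λ = h/p = 6.626 × 10⁻³⁴ / 1.025 × 10⁻²² = 6.46 × 10⁻¹² m = 6460 fm.

λ = 6460 fm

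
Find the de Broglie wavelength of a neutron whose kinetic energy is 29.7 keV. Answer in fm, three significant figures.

λ = 166 fm

KE = 29.7 keV = 4.758 × 10⁻¹⁵ J.
p = √(2mKE) = √(2 × 1.675 × 10⁻²⁷ × 4.758 × 10⁻¹⁵) = 3.992 × 10⁻²¹ kg·m/s.
λ = h/p = 6.626 × 10⁻³⁴ / 3.992 × 10⁻²¹ = 1.66 × 10⁻¹³ m = 166 fm.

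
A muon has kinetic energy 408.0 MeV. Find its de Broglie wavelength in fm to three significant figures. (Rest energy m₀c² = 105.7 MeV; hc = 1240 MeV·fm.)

λ = 2.47 fm

Total energy E = KE + m₀c² = 408.0 + 105.7 = 513.7 MeV.
(pc)² = E² − (m₀c²)² = (513.7)² − (105.7)² = 2.527 × 10⁵ MeV², so pc = 502.7 MeV.
λ = hc/(pc) = 1240 MeV·fm / 502.7 MeV = 2.47 fm.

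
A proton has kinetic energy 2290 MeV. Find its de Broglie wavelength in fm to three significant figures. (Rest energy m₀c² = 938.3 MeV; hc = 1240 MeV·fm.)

λ = 0.401 fm

Total energy E = KE + m₀c² = 2290 + 938.3 = 3228.3 MeV.
(pc)² = E² − (m₀c²)² = (3228.3)² − (938.3)² = 9.542 × 10⁶ MeV², so pc = 3089 MeV.
λ = hc/(pc) = 1240 MeV·fm / 3089 MeV = 0.401 fm.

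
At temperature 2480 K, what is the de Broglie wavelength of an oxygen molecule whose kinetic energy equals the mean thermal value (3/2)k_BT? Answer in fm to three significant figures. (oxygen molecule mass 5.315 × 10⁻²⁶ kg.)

λ = 8970 fm

KE = (3/2)k_BT = 1.5 × 1.381 × 10⁻²³ × 2480 = 5.137 × 10⁻²⁰ J.
p = √(2mKE) = √(2 × 5.315 × 10⁻²⁶ × 5.137 × 10⁻²⁰) = 7.390 × 10⁻²³ kg·m/s.
λ = h/p = 8.97 × 10⁻¹² m = 8970 fm.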